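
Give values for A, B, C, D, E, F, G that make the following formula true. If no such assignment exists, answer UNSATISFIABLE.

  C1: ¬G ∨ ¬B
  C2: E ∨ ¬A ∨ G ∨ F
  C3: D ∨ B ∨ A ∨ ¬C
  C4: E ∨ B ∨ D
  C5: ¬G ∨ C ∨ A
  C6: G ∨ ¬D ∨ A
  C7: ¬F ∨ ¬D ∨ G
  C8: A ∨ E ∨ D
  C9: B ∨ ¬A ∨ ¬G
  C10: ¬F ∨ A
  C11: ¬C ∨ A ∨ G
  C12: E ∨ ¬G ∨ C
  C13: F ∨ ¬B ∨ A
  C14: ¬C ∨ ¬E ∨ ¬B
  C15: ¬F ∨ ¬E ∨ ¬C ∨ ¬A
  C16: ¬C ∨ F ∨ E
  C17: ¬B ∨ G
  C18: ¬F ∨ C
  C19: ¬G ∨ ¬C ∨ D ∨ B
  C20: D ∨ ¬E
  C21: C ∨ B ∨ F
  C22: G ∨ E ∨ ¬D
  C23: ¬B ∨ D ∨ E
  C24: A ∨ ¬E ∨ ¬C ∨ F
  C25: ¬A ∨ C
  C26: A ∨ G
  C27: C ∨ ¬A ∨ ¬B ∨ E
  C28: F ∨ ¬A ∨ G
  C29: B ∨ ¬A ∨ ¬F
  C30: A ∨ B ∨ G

UNSATISFIABLE

Suppose G = False.
Unit clause (¬B) forces B = False.
Unit clause (A) forces A = True.
Unit clause (C) forces C = True.
Unit clause (F) forces F = True.
That conflicts with the unit clause (¬F).
That branch fails; take G = True instead.
Unit clause (¬B) forces B = False.
Unit clause (¬A) forces A = False.
Unit clause (C) forces C = True.
Unit clause (D) forces D = True.
Unit clause (¬F) forces F = False.
Unit clause (E) forces E = True.
That conflicts with the unit clause (¬E).
Neither G = True nor G = False works.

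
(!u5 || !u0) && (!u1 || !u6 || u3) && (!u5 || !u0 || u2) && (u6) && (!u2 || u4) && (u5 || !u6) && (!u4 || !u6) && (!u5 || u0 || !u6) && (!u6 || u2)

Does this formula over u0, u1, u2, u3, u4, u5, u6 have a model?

No, unsatisfiable

Unit clause (u6) forces u6 = true.
Unit clause (u5) forces u5 = true.
Unit clause (!u0) forces u0 = false.
But (u0) is also a unit clause — contradiction.
No assignment satisfies every clause.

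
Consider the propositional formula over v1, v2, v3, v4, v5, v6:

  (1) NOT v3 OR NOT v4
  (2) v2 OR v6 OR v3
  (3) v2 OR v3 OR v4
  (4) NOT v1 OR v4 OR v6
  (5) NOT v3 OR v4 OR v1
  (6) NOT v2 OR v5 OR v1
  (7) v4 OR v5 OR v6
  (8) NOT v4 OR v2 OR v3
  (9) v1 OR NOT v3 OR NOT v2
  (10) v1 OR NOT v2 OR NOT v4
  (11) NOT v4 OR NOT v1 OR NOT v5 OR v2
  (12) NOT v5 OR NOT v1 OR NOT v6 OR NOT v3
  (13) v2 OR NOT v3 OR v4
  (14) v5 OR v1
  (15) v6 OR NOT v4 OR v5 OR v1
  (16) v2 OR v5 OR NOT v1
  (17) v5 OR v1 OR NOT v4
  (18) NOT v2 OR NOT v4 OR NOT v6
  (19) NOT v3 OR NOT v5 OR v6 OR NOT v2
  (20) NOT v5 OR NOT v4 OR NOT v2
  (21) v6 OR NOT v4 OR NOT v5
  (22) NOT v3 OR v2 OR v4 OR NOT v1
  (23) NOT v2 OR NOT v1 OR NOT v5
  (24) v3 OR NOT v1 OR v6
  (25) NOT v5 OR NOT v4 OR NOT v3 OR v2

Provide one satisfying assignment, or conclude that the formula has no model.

Branch on v3: set v3 = false.
Branch on v2: set v2 = true.
Branch on v5: set v5 = true.
From the singleton clause (NOT v4), v4 = false.
From the singleton clause (NOT v1), v1 = false.
All clauses hold; v6 can take either value.

v1: false,  v2: true,  v3: false,  v4: false,  v5: true,  v6: false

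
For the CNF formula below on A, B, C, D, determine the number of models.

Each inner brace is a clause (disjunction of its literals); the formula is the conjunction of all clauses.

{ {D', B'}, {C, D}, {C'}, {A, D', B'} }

2

There are 2^4 = 16 truth assignments over (A, B, C, D).
Check each against the 4 clauses (columns in the order A, B, C, D):
  F F F F  ✗ fails (C + D)
  F F F T  ✓ satisfies all
  F F T F  ✗ fails (C')
  F F T T  ✗ fails (C')
  F T F F  ✗ fails (C + D)
  F T F T  ✗ fails (D' + B')
  F T T F  ✗ fails (C')
  F T T T  ✗ fails (D' + B')
  T F F F  ✗ fails (C + D)
  T F F T  ✓ satisfies all
  T F T F  ✗ fails (C')
  T F T T  ✗ fails (C')
  T T F F  ✗ fails (C + D)
  T T F T  ✗ fails (D' + B')
  T T T F  ✗ fails (C')
  T T T T  ✗ fails (D' + B')
2 of the 16 rows are models.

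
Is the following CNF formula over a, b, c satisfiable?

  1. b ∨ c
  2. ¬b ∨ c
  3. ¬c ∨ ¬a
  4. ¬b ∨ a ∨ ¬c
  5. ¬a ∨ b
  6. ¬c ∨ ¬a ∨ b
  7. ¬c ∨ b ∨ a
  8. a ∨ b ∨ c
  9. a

The clause (a) is unit, so a = True.
The clause (¬c) is unit, so c = False.
The clause (b) is unit, so b = True.
That conflicts with the unit clause (¬b).
No assignment satisfies every clause.

Unsatisfiable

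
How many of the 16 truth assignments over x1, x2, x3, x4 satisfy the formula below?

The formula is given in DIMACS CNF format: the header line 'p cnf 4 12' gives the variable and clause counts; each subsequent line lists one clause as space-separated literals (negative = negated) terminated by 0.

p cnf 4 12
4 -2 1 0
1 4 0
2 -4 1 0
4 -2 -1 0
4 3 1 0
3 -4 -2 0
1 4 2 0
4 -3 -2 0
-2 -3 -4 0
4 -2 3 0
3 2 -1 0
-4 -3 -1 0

1

There are 2^4 = 16 truth assignments over (x1, x2, x3, x4).
Check each against the 12 clauses (columns in the order x1, x2, x3, x4):
  F F F F  ✗ fails (x1 ∨ x4)
  F F F T  ✗ fails (x2 ∨ ¬x4 ∨ x1)
  F F T F  ✗ fails (x1 ∨ x4)
  F F T T  ✗ fails (x2 ∨ ¬x4 ∨ x1)
  F T F F  ✗ fails (x4 ∨ ¬x2 ∨ x1)
  F T F T  ✗ fails (x3 ∨ ¬x4 ∨ ¬x2)
  F T T F  ✗ fails (x4 ∨ ¬x2 ∨ x1)
  F T T T  ✗ fails (¬x2 ∨ ¬x3 ∨ ¬x4)
  T F F F  ✗ fails (x3 ∨ x2 ∨ ¬x1)
  T F F T  ✗ fails (x3 ∨ x2 ∨ ¬x1)
  T F T F  ✓ satisfies all
  T F T T  ✗ fails (¬x4 ∨ ¬x3 ∨ ¬x1)
  T T F F  ✗ fails (x4 ∨ ¬x2 ∨ ¬x1)
  T T F T  ✗ fails (x3 ∨ ¬x4 ∨ ¬x2)
  T T T F  ✗ fails (x4 ∨ ¬x2 ∨ ¬x1)
  T T T T  ✗ fails (¬x2 ∨ ¬x3 ∨ ¬x4)
1 of the 16 rows is a model.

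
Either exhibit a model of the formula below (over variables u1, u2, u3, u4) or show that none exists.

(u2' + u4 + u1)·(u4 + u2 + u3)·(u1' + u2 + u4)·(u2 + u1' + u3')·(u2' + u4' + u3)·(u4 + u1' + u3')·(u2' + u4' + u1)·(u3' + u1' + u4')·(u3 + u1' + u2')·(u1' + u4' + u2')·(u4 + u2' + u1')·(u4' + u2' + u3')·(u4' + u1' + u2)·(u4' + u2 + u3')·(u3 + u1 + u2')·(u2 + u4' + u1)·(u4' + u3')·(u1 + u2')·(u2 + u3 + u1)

u1 ↦ 0,  u2 ↦ 0,  u3 ↦ 1,  u4 ↦ 0

Case u4 = 0:
Case u2 = 0:
(u3) alone gives u3 = 1.
(u1') alone gives u1 = 0.
This assignment satisfies each clause.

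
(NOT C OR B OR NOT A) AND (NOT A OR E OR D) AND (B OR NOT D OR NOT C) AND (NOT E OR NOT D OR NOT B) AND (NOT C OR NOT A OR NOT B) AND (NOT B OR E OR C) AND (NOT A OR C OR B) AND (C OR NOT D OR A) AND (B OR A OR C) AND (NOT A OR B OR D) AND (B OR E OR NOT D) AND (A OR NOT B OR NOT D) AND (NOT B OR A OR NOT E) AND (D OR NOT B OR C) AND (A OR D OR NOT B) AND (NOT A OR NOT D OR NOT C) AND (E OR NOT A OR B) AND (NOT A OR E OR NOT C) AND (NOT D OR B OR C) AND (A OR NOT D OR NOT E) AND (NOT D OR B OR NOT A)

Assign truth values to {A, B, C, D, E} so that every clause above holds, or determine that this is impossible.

Case C = true:
Case B = false:
The clause (NOT A) is unit, so A = false.
The clause (NOT D) is unit, so D = false.
All clauses hold; E can take either value.

A: false,  B: false,  C: true,  D: false,  E: true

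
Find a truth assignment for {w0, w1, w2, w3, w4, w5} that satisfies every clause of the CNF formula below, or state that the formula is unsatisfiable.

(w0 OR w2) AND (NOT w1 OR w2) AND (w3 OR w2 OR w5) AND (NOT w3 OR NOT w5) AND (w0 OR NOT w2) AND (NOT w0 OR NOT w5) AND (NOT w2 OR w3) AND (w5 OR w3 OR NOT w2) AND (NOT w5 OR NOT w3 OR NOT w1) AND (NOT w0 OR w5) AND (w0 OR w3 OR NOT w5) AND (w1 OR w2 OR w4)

Suppose w0 = true.
From the singleton clause (NOT w5), w5 = false.
Now (w5) is unsatisfied and unit — conflict.
Backtrack on w0: now try w0 = false.
From the singleton clause (w2), w2 = true.
Now (NOT w2) is unsatisfied and unit — conflict.
Both values of w0 lead to a conflict.

UNSATISFIABLE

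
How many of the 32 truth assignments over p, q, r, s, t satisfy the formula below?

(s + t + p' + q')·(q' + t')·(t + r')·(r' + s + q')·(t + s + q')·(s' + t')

There are 2^5 = 32 truth assignments over (p, q, r, s, t).
Split on r. With r = 1, the clauses containing r are satisfied and r' drops from the rest; 2 of the 2^4 = 16 assignments to the other variables satisfy what remains.
With r = 0, by the same count on the reduced clause set, 8 assignments work.
Total: 2 + 8 = 10.

10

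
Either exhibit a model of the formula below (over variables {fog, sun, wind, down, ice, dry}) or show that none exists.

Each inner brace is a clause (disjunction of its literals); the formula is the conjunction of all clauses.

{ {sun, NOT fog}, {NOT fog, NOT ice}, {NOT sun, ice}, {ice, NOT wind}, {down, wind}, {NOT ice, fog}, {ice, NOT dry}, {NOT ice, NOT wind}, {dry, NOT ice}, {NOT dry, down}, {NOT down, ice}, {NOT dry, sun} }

Suppose sun = true.
Unit clause (ice) forces ice = true.
Unit clause (NOT fog) forces fog = false.
That conflicts with the unit clause (fog).
That branch fails; take sun = false instead.
Unit clause (NOT fog) forces fog = false.
Unit clause (NOT ice) forces ice = false.
Unit clause (NOT wind) forces wind = false.
Unit clause (down) forces down = true.
That conflicts with the unit clause (NOT down).
Neither sun = true nor sun = false works.

UNSATISFIABLE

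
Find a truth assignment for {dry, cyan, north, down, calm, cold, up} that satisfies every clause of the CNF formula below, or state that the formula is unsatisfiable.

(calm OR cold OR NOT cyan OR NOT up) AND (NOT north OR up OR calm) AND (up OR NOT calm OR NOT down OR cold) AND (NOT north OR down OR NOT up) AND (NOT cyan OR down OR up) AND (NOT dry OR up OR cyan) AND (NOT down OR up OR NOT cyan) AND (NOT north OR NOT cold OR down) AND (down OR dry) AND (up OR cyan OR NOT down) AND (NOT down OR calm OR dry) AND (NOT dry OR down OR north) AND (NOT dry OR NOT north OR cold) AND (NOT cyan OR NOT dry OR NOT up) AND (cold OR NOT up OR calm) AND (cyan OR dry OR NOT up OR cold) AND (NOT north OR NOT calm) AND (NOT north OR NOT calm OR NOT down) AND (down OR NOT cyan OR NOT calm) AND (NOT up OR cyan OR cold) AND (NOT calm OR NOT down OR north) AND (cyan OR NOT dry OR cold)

Try down = true.
Try up = true.
Try calm = false.
Unit clause (dry) forces dry = true.
Unit clause (NOT cyan) forces cyan = false.
Unit clause (cold) forces cold = true.
Every clause is now satisfied; north is unconstrained.

dry=true,  cyan=false,  north=false,  down=true,  calm=false,  cold=true,  up=true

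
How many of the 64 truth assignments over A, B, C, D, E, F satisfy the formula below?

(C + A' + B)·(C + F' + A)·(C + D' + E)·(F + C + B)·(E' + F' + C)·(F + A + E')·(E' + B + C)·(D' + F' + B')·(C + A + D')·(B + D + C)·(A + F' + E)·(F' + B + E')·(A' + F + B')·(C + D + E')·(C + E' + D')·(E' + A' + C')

There are 2^6 = 64 truth assignments over (A, B, C, D, E, F).
Split on C. With C = 1, the clauses containing C are satisfied and C' drops from the rest; 10 of the 2^5 = 32 assignments to the other variables satisfy what remains.
With C = 0, by the same count on the reduced clause set, 2 assignments work.
Total: 10 + 2 = 12.

12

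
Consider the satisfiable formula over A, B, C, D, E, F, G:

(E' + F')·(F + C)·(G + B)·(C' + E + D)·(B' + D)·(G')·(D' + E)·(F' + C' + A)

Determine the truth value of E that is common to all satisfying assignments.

Suppose E = 0.
From the singleton clause (G'), G = 0.
From the singleton clause (B), B = 1.
From the singleton clause (D), D = 1.
But (D') is also a unit clause — contradiction.
So every satisfying assignment has E = True.

True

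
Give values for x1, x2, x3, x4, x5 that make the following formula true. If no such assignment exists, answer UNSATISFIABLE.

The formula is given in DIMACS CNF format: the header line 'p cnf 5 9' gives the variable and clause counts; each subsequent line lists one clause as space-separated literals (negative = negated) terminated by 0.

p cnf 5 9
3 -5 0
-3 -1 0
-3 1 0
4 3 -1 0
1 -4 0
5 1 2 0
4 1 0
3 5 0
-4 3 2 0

UNSATISFIABLE

Suppose x3 = True.
The clause (¬x1) is unit, so x1 = False.
Now (x1) is unsatisfied and unit — conflict.
Backtrack on x3: now try x3 = False.
The clause (¬x5) is unit, so x5 = False.
Now (x5) is unsatisfied and unit — conflict.
Either choice for x3 ends in contradiction.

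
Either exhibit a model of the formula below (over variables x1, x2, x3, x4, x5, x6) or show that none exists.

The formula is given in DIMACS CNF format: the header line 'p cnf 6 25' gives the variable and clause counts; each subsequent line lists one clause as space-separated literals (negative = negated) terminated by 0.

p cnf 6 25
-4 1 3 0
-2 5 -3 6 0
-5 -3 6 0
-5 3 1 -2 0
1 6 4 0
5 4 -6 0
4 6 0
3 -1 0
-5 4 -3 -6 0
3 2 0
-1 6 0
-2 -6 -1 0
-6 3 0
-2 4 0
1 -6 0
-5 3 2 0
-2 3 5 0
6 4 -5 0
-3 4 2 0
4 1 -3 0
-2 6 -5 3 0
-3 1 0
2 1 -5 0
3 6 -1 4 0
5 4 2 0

Case x4 = True:
Case x1 = True:
Unit clause (x3) forces x3 = True.
Unit clause (x6) forces x6 = True.
Unit clause (¬x2) forces x2 = False.
All clauses hold; x5 can take either value.

x1 ↦ True; x2 ↦ False; x3 ↦ True; x4 ↦ True; x5 ↦ False; x6 ↦ True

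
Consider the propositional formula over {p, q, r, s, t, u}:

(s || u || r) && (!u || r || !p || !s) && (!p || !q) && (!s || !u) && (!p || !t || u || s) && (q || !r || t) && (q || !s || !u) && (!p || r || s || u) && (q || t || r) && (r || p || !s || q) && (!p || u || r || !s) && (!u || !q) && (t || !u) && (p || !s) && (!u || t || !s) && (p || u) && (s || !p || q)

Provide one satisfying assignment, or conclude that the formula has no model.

Branch on p: set p = true.
The clause (!q) is unit, so q = false.
The clause (s) is unit, so s = true.
The clause (!u) is unit, so u = false.
The clause (r) is unit, so r = true.
The clause (t) is unit, so t = true.
All clauses are satisfied.

p: true, q: false, r: true, s: true, t: true, u: false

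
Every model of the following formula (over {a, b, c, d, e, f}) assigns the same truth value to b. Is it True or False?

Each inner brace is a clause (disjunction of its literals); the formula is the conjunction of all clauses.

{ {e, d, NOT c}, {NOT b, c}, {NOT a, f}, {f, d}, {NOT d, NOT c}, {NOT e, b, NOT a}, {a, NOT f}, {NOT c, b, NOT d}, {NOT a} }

False

Suppose b = true.
The clause (c) is unit, so c = true.
The clause (NOT d) is unit, so d = false.
The clause (e) is unit, so e = true.
The clause (f) is unit, so f = true.
The clause (a) is unit, so a = true.
That conflicts with the unit clause (NOT a).
So every satisfying assignment has b = False.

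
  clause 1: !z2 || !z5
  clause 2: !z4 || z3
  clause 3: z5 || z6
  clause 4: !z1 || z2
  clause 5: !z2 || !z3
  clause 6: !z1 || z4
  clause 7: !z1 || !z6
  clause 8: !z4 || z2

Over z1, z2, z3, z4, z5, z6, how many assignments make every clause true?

7

There are 2^6 = 64 truth assignments over (z1, z2, z3, z4, z5, z6).
Split on z1. With z1 = true, the clauses containing z1 are satisfied and !z1 drops from the rest; 0 of the 2^5 = 32 assignments to the other variables satisfy what remains.
With z1 = false, by the same count on the reduced clause set, 7 assignments work.
(One model: z1=F, z2=F, z3=F, z4=F, z5=F, z6=T.)
Total: 0 + 7 = 7.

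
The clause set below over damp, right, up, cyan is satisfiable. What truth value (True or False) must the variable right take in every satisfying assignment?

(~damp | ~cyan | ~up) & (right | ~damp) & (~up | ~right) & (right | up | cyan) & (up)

False

Suppose right = 1.
Unit clause (~up) forces up = 0.
That conflicts with the unit clause (up).
So every satisfying assignment has right = False.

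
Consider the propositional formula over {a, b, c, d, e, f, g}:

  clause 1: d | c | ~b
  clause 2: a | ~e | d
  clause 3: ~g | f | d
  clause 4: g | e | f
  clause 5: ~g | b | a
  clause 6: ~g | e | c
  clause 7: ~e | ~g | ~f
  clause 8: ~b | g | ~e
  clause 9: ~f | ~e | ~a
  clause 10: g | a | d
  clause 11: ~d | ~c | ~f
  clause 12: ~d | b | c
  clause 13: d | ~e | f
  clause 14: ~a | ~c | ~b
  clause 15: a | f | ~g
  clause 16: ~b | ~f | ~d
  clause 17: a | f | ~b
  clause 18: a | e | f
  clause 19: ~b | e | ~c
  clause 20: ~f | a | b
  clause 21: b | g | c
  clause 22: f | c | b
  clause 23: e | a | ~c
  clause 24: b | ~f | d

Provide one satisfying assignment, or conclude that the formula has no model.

Case d = 1:
Case c = 0:
The clause (b) is unit, so b = 1.
The clause (~f) is unit, so f = 0.
The clause (a) is unit, so a = 1.
Case g = 1:
The clause (e) is unit, so e = 1.
This assignment satisfies each clause.

a: 1; b: 1; c: 0; d: 1; e: 1; f: 0; g: 1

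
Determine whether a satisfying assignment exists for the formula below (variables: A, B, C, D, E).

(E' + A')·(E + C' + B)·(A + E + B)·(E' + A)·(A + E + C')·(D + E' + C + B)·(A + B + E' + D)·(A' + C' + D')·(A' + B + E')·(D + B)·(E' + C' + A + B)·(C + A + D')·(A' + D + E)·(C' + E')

Yes, satisfiable

Try E = 0.
Try C = 0.
Try A = 0.
The clause (B) is unit, so B = 1.
The clause (D') is unit, so D = 0.
All clauses are satisfied.
A satisfying assignment: A=0; B=1; C=0; D=0; E=0.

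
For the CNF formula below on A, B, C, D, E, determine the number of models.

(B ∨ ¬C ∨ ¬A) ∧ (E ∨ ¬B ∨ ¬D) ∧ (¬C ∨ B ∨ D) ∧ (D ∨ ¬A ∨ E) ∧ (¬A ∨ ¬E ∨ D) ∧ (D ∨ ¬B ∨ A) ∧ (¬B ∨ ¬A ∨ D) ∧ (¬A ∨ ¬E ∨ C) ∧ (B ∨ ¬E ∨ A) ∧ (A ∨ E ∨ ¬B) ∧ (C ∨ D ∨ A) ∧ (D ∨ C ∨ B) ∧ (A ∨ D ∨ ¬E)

6

There are 2^5 = 32 truth assignments over (A, B, C, D, E).
Split on C. With C = True, the clauses containing C are satisfied and ¬C drops from the rest; 3 of the 2^4 = 16 assignments to the other variables satisfy what remains.
With C = False, by the same count on the reduced clause set, 3 assignments work.
Total: 3 + 3 = 6.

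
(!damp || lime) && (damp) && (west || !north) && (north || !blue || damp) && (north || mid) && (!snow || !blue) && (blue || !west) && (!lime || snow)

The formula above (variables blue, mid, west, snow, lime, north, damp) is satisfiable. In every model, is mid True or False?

True

Suppose mid = false.
The clause (damp) is unit, so damp = true.
The clause (lime) is unit, so lime = true.
The clause (north) is unit, so north = true.
The clause (west) is unit, so west = true.
The clause (blue) is unit, so blue = true.
The clause (!snow) is unit, so snow = false.
Now (snow) is unsatisfied and unit — conflict.
So every satisfying assignment has mid = True.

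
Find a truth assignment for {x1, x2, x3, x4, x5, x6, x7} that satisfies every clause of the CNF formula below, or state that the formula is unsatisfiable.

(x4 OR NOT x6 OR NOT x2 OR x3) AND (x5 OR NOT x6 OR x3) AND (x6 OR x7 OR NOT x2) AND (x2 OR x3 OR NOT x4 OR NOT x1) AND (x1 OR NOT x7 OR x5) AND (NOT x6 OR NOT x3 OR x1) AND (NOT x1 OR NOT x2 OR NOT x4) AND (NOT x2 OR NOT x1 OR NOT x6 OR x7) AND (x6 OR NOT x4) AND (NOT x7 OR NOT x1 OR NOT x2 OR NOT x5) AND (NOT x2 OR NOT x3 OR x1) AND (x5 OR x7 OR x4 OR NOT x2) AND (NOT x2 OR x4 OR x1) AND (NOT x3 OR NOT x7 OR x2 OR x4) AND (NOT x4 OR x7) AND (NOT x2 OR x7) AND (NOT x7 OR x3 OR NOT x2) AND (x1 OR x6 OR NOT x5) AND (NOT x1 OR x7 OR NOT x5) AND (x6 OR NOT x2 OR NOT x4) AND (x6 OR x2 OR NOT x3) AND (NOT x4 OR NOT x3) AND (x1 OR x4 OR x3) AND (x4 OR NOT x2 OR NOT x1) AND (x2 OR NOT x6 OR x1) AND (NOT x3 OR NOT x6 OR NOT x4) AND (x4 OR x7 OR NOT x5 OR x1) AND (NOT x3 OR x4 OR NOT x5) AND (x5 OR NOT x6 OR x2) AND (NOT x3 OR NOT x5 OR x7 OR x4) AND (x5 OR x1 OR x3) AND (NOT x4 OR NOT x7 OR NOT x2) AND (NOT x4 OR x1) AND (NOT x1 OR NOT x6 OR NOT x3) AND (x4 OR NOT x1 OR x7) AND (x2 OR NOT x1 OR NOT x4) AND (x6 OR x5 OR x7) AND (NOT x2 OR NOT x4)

x1=true,  x2=false,  x3=false,  x4=false,  x5=false,  x6=false,  x7=true

Case x6 = false:
The clause (NOT x4) is unit, so x4 = false.
Case x7 = true:
Case x1 = true:
The clause (NOT x2) is unit, so x2 = false.
The clause (NOT x3) is unit, so x3 = false.
All clauses hold; x5 can take either value.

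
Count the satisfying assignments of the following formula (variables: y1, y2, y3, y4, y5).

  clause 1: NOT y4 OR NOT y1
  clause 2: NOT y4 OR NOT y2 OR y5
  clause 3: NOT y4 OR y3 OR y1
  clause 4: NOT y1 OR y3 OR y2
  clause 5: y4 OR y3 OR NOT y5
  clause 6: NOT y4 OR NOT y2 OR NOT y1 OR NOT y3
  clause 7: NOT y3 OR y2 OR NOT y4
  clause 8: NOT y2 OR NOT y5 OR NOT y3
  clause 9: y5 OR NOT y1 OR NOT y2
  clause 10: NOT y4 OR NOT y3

7

There are 2^5 = 32 truth assignments over (y1, y2, y3, y4, y5).
Split on y4. With y4 = true, the clauses containing y4 are satisfied and NOT y4 drops from the rest; 0 of the 2^4 = 16 assignments to the other variables satisfy what remains.
With y4 = false, by the same count on the reduced clause set, 7 assignments work.
Total: 0 + 7 = 7.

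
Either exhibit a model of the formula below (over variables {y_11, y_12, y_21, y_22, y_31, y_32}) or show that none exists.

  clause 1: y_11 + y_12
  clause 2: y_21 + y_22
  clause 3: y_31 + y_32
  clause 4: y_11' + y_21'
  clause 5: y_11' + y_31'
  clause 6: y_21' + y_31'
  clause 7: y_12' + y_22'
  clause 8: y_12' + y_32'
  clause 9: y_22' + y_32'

UNSATISFIABLE

Suppose y_11 = 1.
Unit clause (y_21') forces y_21 = 0.
Unit clause (y_22) forces y_22 = 1.
Unit clause (y_31') forces y_31 = 0.
Unit clause (y_32) forces y_32 = 1.
Now (y_32') is unsatisfied and unit — conflict.
Backtrack on y_11: now try y_11 = 0.
Unit clause (y_12) forces y_12 = 1.
Unit clause (y_22') forces y_22 = 0.
Unit clause (y_21) forces y_21 = 1.
Unit clause (y_31') forces y_31 = 0.
Unit clause (y_32) forces y_32 = 1.
Now (y_32') is unsatisfied and unit — conflict.
Both values of y_11 lead to a conflict.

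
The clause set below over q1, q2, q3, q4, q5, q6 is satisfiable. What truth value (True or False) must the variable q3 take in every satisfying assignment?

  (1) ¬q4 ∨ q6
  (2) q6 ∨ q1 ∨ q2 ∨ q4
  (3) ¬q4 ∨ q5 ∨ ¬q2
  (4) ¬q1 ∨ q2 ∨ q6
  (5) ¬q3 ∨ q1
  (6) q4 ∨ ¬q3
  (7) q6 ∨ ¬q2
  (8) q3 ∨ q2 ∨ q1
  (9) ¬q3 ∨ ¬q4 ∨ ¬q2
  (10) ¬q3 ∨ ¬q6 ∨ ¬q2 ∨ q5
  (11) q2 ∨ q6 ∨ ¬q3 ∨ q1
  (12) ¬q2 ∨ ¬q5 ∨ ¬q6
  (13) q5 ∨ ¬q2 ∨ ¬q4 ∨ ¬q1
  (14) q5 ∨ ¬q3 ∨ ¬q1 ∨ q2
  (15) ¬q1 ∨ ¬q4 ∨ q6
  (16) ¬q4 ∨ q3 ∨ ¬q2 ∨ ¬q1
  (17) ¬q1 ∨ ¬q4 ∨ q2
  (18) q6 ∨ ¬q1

Suppose q3 = True.
The clause (q1) is unit, so q1 = True.
The clause (q4) is unit, so q4 = True.
The clause (q6) is unit, so q6 = True.
The clause (¬q2) is unit, so q2 = False.
But (q2) is also a unit clause — contradiction.
So every satisfying assignment has q3 = False.

False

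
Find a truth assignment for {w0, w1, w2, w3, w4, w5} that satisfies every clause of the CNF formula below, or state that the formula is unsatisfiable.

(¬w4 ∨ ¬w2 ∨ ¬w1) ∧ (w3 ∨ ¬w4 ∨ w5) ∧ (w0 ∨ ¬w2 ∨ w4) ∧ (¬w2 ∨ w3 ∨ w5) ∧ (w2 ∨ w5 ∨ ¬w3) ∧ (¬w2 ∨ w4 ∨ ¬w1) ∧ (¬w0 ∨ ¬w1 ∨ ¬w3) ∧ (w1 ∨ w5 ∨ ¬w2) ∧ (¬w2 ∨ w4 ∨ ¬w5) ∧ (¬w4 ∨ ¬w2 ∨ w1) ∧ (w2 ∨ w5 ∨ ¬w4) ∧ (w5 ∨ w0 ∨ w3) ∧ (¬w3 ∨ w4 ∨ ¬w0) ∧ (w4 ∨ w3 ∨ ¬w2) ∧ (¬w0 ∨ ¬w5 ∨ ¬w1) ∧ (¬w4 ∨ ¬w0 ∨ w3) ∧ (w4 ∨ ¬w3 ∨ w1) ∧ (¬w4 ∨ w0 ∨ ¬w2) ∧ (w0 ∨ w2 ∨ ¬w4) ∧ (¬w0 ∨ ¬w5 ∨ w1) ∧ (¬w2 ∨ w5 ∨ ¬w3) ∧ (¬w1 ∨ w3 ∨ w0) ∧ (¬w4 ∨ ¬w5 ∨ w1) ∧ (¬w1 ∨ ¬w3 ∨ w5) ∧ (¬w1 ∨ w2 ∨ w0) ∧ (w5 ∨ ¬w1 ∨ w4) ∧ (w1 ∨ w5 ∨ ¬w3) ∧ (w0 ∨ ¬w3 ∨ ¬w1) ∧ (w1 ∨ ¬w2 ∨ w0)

Case w4 = False:
Case w0 = True:
The clause (¬w3) is unit, so w3 = False.
The clause (¬w2) is unit, so w2 = False.
Case w5 = False:
The clause (¬w1) is unit, so w1 = False.
This assignment satisfies each clause.

w0 ↦ True, w1 ↦ False, w2 ↦ False, w3 ↦ False, w4 ↦ False, w5 ↦ False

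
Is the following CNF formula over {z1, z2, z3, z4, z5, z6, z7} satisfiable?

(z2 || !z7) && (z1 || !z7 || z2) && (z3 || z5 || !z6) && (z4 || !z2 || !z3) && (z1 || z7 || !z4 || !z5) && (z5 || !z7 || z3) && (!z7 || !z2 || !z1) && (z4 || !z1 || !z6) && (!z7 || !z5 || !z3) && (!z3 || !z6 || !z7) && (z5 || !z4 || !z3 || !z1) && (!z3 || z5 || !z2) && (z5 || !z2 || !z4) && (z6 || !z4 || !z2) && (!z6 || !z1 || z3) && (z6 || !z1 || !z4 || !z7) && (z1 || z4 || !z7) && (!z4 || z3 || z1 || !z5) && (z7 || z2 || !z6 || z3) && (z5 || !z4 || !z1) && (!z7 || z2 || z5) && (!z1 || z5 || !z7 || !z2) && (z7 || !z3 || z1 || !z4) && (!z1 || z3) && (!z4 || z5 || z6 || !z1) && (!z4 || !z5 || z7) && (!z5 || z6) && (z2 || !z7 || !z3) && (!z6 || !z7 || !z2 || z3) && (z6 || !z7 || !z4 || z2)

Try z2 = false.
From the singleton clause (!z7), z7 = false.
Try z6 = false.
From the singleton clause (!z5), z5 = false.
Try z4 = false.
Try z1 = true.
From the singleton clause (z3), z3 = true.
Every clause now holds.
A satisfying assignment: z1 ↦ true, z2 ↦ false, z3 ↦ true, z4 ↦ false, z5 ↦ false, z6 ↦ false, z7 ↦ false.

Yes, satisfiable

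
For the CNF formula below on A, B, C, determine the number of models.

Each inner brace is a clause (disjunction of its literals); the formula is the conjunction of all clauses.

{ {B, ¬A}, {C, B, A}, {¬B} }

There are 2^3 = 8 truth assignments over (A, B, C).
Split on A. With A = True, the clauses containing A are satisfied and ¬A drops from the rest; 0 of the 2^2 = 4 assignments to the other variables satisfy what remains.
With A = False, by the same count on the reduced clause set, 1 assignment works.
(One model: A=F, B=F, C=T.)
Total: 0 + 1 = 1.

1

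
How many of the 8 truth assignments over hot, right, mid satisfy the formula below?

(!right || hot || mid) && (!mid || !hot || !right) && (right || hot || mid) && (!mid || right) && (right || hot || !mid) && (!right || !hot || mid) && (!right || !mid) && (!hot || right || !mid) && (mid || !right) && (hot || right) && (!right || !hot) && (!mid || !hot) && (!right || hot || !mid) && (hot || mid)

1

There are 2^3 = 8 truth assignments over (hot, right, mid).
Check each against the 14 clauses (columns in the order hot, right, mid):
  F F F  ✗ fails (right || hot || mid)
  F F T  ✗ fails (!mid || right)
  F T F  ✗ fails (!right || hot || mid)
  F T T  ✗ fails (!right || !mid)
  T F F  ✓ satisfies all
  T F T  ✗ fails (!mid || right)
  T T F  ✗ fails (!right || !hot || mid)
  T T T  ✗ fails (!mid || !hot || !right)
1 of the 8 rows is a model.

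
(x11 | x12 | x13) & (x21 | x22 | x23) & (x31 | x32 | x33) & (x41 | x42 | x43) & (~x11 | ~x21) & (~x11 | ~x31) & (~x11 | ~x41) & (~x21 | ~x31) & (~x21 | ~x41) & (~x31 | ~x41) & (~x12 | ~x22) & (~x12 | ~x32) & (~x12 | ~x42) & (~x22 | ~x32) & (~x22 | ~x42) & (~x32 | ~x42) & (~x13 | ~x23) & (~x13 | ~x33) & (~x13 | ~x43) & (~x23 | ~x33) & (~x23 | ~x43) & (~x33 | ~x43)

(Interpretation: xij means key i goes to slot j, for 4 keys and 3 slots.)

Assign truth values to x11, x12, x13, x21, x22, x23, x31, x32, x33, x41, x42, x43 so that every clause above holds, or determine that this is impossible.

Try x11 = 0.
Try x12 = 1.
From the singleton clause (~x22), x22 = 0.
From the singleton clause (~x32), x32 = 0.
From the singleton clause (~x42), x42 = 0.
Try x21 = 1.
From the singleton clause (~x31), x31 = 0.
From the singleton clause (x33), x33 = 1.
From the singleton clause (~x41), x41 = 0.
From the singleton clause (x43), x43 = 1.
But (~x43) is also a unit clause — contradiction.
Undo x21 and try x21 = 0.
From the singleton clause (x23), x23 = 1.
From the singleton clause (~x13), x13 = 0.
From the singleton clause (~x33), x33 = 0.
From the singleton clause (x31), x31 = 1.
From the singleton clause (~x41), x41 = 0.
From the singleton clause (x43), x43 = 1.
But (~x43) is also a unit clause — contradiction.
Either choice for x21 ends in contradiction.
Undo x12 and try x12 = 0.
From the singleton clause (x13), x13 = 1.
From the singleton clause (~x23), x23 = 0.
From the singleton clause (~x33), x33 = 0.
From the singleton clause (~x43), x43 = 0.
Try x21 = 1.
From the singleton clause (~x31), x31 = 0.
From the singleton clause (x32), x32 = 1.
From the singleton clause (~x41), x41 = 0.
From the singleton clause (x42), x42 = 1.
But (~x42) is also a unit clause — contradiction.
Undo x21 and try x21 = 0.
From the singleton clause (x22), x22 = 1.
From the singleton clause (~x32), x32 = 0.
From the singleton clause (x31), x31 = 1.
From the singleton clause (~x41), x41 = 0.
From the singleton clause (x42), x42 = 1.
But (~x42) is also a unit clause — contradiction.
Either choice for x21 ends in contradiction.
Either choice for x12 ends in contradiction.
Undo x11 and try x11 = 1.
From the singleton clause (~x21), x21 = 0.
From the singleton clause (~x31), x31 = 0.
From the singleton clause (~x41), x41 = 0.
Try x22 = 1.
From the singleton clause (~x12), x12 = 0.
From the singleton clause (~x32), x32 = 0.
From the singleton clause (x33), x33 = 1.
From the singleton clause (~x42), x42 = 0.
From the singleton clause (x43), x43 = 1.
But (~x43) is also a unit clause — contradiction.
Undo x22 and try x22 = 0.
From the singleton clause (x23), x23 = 1.
From the singleton clause (~x13), x13 = 0.
From the singleton clause (~x33), x33 = 0.
From the singleton clause (x32), x32 = 1.
From the singleton clause (~x12), x12 = 0.
From the singleton clause (~x42), x42 = 0.
From the singleton clause (x43), x43 = 1.
But (~x43) is also a unit clause — contradiction.
Either choice for x22 ends in contradiction.
Either choice for x11 ends in contradiction.

UNSATISFIABLE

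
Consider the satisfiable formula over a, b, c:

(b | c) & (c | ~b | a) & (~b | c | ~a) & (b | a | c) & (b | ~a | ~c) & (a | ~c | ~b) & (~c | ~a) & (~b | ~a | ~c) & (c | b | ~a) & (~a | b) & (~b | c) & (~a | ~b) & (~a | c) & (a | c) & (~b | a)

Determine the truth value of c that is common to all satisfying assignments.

Suppose c = 0.
The clause (b) is unit, so b = 1.
That conflicts with the unit clause (~b).
So every satisfying assignment has c = True.

True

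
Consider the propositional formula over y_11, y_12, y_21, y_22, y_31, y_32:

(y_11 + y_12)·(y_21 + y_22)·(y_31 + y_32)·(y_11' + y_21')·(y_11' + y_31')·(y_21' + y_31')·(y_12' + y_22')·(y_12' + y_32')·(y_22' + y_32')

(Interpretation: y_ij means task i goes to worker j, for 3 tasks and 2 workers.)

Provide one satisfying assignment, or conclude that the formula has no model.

UNSATISFIABLE

Suppose y_11 = 1.
(y_21') alone gives y_21 = 0.
(y_22) alone gives y_22 = 1.
(y_31') alone gives y_31 = 0.
(y_32) alone gives y_32 = 1.
That conflicts with the unit clause (y_32').
That branch fails; take y_11 = 0 instead.
(y_12) alone gives y_12 = 1.
(y_22') alone gives y_22 = 0.
(y_21) alone gives y_21 = 1.
(y_31') alone gives y_31 = 0.
(y_32) alone gives y_32 = 1.
That conflicts with the unit clause (y_32').
Either choice for y_11 ends in contradiction.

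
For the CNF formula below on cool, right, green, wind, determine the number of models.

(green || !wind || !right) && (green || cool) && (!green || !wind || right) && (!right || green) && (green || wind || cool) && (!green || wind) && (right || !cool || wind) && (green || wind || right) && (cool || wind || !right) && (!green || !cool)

2

There are 2^4 = 16 truth assignments over (cool, right, green, wind).
Check each against the 10 clauses (columns in the order cool, right, green, wind):
  F F F F  ✗ fails (green || cool)
  F F F T  ✗ fails (green || cool)
  F F T F  ✗ fails (!green || wind)
  F F T T  ✗ fails (!green || !wind || right)
  F T F F  ✗ fails (green || cool)
  F T F T  ✗ fails (green || !wind || !right)
  F T T F  ✗ fails (!green || wind)
  F T T T  ✓ satisfies all
  T F F F  ✗ fails (right || !cool || wind)
  T F F T  ✓ satisfies all
  T F T F  ✗ fails (!green || wind)
  T F T T  ✗ fails (!green || !wind || right)
  T T F F  ✗ fails (!right || green)
  T T F T  ✗ fails (green || !wind || !right)
  T T T F  ✗ fails (!green || wind)
  T T T T  ✗ fails (!green || !cool)
2 of the 16 rows are models.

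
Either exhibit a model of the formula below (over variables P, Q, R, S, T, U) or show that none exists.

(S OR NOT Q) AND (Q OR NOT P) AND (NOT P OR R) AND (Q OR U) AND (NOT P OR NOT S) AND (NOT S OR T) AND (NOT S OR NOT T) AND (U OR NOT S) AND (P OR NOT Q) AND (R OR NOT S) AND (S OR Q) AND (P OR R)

Suppose S = true.
(NOT P) alone gives P = false.
(T) alone gives T = true.
But (NOT T) is also a unit clause — contradiction.
So S must be the other value — set S = false.
(NOT Q) alone gives Q = false.
But (Q) is also a unit clause — contradiction.
Either choice for S ends in contradiction.

UNSATISFIABLE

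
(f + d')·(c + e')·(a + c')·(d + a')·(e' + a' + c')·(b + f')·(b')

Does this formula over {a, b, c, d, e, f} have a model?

Yes

Unit clause (b') forces b = 0.
Unit clause (f') forces f = 0.
Unit clause (d') forces d = 0.
Unit clause (a') forces a = 0.
Unit clause (c') forces c = 0.
Unit clause (e') forces e = 0.
This assignment satisfies each clause.
A satisfying assignment: a=0; b=0; c=0; d=0; e=0; f=0.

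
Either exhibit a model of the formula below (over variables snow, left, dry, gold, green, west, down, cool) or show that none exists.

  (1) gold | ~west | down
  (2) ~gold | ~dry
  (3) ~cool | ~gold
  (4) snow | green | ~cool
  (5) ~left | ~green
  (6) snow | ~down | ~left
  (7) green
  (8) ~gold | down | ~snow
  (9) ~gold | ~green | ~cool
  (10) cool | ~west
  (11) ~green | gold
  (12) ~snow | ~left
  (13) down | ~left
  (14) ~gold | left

UNSATISFIABLE

The clause (green) is unit, so green = 1.
The clause (~left) is unit, so left = 0.
The clause (gold) is unit, so gold = 1.
Now (~gold) is unsatisfied and unit — conflict.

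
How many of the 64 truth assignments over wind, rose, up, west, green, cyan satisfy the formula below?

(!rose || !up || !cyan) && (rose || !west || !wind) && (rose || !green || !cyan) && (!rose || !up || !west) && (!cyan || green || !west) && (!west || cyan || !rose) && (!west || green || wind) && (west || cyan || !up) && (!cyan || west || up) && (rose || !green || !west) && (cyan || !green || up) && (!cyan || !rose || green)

8

There are 2^6 = 64 truth assignments over (wind, rose, up, west, green, cyan).
Split on green. With green = true, the clauses containing green are satisfied and !green drops from the rest; 2 of the 2^5 = 32 assignments to the other variables satisfy what remains.
With green = false, by the same count on the reduced clause set, 6 assignments work.
(One model: wind=F, rose=F, up=F, west=F, green=F, cyan=F.)
Total: 2 + 6 = 8.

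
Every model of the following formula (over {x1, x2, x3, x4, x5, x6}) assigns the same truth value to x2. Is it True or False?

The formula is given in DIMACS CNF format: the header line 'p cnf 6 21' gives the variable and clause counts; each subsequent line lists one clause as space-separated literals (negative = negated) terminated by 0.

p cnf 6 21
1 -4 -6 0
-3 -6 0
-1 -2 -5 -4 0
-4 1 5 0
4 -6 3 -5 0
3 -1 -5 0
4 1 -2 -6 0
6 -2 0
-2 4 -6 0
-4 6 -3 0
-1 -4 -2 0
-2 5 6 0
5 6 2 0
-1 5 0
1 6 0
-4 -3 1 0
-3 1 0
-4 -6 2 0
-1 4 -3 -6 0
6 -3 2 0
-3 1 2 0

False

Suppose x2 = True.
(x6) alone gives x6 = True.
(¬x3) alone gives x3 = False.
(x4) alone gives x4 = True.
(x1) alone gives x1 = True.
Now (¬x1) is unsatisfied and unit — conflict.
So every satisfying assignment has x2 = False.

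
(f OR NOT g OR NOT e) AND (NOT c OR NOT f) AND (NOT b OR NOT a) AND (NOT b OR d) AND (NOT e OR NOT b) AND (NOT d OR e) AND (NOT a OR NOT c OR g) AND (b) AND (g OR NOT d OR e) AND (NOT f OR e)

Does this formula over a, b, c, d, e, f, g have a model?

Unsatisfiable

From the singleton clause (b), b = true.
From the singleton clause (NOT a), a = false.
From the singleton clause (d), d = true.
From the singleton clause (NOT e), e = false.
Now (e) is unsatisfied and unit — conflict.
No assignment satisfies every clause.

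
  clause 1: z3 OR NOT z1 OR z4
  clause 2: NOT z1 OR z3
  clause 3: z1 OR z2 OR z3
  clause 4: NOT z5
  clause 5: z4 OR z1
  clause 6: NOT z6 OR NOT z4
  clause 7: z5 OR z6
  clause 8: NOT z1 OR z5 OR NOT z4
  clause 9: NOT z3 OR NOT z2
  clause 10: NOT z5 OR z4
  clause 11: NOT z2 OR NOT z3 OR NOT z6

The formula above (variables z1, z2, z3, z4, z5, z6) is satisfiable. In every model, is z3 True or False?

True

Suppose z3 = false.
(NOT z1) alone gives z1 = false.
(z2) alone gives z2 = true.
(NOT z5) alone gives z5 = false.
(z4) alone gives z4 = true.
(NOT z6) alone gives z6 = false.
That conflicts with the unit clause (z6).
So every satisfying assignment has z3 = True.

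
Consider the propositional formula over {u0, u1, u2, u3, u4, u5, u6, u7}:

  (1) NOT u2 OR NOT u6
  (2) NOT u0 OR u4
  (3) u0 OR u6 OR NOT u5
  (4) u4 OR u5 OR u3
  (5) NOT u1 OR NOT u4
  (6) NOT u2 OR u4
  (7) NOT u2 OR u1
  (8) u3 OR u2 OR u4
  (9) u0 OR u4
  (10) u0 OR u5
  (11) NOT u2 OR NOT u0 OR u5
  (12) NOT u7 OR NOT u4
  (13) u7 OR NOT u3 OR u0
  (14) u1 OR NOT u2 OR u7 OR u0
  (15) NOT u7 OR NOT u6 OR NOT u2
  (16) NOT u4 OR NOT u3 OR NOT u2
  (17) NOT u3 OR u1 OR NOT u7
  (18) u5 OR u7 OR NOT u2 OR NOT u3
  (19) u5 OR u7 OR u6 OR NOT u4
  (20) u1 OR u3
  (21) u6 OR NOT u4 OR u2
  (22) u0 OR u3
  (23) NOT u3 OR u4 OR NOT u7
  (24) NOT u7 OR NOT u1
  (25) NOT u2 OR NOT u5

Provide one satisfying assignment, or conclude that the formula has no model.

Case u2 = false:
Case u0 = true:
The clause (u4) is unit, so u4 = true.
The clause (NOT u1) is unit, so u1 = false.
The clause (NOT u7) is unit, so u7 = false.
The clause (u3) is unit, so u3 = true.
The clause (u6) is unit, so u6 = true.
No clause remains; u5 is free.

u0 ↦ true; u1 ↦ false; u2 ↦ false; u3 ↦ true; u4 ↦ true; u5 ↦ false; u6 ↦ true; u7 ↦ false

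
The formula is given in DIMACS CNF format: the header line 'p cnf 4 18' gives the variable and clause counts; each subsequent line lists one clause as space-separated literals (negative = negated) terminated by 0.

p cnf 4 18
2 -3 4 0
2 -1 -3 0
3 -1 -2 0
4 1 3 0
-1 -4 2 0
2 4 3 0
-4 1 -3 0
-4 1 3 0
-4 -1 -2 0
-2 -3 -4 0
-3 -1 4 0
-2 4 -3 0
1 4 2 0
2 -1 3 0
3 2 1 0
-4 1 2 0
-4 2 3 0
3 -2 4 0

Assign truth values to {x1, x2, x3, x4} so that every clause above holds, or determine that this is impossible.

Try x2 = True.
Try x3 = True.
Unit clause (¬x4) forces x4 = False.
But (x4) is also a unit clause — contradiction.
So x3 must be the other value — set x3 = False.
Unit clause (¬x1) forces x1 = False.
Unit clause (x4) forces x4 = True.
But (¬x4) is also a unit clause — contradiction.
Either choice for x3 ends in contradiction.
So x2 must be the other value — set x2 = False.
Try x3 = False.
Unit clause (x4) forces x4 = True.
But (¬x4) is also a unit clause — contradiction.
So x3 must be the other value — set x3 = True.
Unit clause (x4) forces x4 = True.
Unit clause (¬x1) forces x1 = False.
But (x1) is also a unit clause — contradiction.
Either choice for x3 ends in contradiction.
Either choice for x2 ends in contradiction.

UNSATISFIABLE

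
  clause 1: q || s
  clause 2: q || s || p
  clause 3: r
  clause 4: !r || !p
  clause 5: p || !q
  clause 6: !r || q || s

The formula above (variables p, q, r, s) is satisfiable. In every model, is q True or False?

Suppose q = true.
Unit clause (r) forces r = true.
Unit clause (!p) forces p = false.
Now (p) is unsatisfied and unit — conflict.
So every satisfying assignment has q = False.

False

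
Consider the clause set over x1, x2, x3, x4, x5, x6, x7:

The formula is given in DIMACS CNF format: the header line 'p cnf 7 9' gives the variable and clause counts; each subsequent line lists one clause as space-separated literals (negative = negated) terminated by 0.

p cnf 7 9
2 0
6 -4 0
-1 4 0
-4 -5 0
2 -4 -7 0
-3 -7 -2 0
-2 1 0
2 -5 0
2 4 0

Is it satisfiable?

Yes

Unit clause (x2) forces x2 = True.
Unit clause (x1) forces x1 = True.
Unit clause (x4) forces x4 = True.
Unit clause (x6) forces x6 = True.
Unit clause (¬x5) forces x5 = False.
Suppose x3 = False.
Every clause is now satisfied; x7 is unconstrained.
A satisfying assignment: x1 ↦ True,  x2 ↦ True,  x3 ↦ False,  x4 ↦ True,  x5 ↦ False,  x6 ↦ True,  x7 ↦ True.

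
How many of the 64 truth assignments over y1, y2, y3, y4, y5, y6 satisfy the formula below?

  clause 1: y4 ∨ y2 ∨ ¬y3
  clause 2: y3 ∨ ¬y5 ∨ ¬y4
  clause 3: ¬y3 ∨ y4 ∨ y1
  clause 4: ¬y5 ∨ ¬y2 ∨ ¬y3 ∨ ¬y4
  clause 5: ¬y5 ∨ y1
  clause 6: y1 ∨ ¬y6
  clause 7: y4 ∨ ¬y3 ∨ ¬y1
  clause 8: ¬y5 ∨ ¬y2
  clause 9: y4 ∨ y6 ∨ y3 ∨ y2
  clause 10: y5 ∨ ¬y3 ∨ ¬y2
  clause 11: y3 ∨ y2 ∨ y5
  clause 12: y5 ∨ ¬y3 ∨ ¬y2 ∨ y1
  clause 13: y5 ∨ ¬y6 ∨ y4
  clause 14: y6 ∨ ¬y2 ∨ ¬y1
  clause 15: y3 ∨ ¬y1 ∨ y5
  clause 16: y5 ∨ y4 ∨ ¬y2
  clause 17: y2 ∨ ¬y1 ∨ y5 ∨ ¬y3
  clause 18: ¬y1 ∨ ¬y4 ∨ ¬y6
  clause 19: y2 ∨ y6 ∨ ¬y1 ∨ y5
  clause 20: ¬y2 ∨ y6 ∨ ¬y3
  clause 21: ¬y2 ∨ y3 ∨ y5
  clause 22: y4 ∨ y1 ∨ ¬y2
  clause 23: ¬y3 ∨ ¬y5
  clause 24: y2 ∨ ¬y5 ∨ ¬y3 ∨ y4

2

There are 2^6 = 64 truth assignments over (y1, y2, y3, y4, y5, y6).
Split on y6. With y6 = True, the clauses containing y6 are satisfied and ¬y6 drops from the rest; 1 of the 2^5 = 32 assignments to the other variables satisfy what remains.
With y6 = False, by the same count on the reduced clause set, 1 assignment works.
Total: 1 + 1 = 2.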